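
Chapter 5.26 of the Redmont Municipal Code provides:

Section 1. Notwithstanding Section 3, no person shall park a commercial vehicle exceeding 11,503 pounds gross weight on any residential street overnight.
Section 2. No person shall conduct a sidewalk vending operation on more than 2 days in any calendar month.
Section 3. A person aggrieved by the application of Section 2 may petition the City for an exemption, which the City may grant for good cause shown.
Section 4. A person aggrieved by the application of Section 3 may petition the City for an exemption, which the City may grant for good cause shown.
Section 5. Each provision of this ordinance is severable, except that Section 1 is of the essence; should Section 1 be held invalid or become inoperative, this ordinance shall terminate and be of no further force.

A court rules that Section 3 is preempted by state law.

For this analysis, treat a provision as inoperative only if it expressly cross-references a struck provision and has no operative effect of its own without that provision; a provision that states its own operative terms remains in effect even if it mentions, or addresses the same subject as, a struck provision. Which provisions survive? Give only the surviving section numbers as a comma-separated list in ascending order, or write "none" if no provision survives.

Section 3 is struck. Section 4 has no operative effect of its own apart from Section 3 and is therefore inoperative. Section 1 mentions Section 3 but its own obligation stands independently of Section 3, so Section 1 is not affected. Section 5 makes Section 1 an essential term, but Section 1 is unaffected, so the severability proviso in Section 5 preserves the remaining provisions. The provisions still in force are Section 1, Section 2, and Section 5.

1, 2, 5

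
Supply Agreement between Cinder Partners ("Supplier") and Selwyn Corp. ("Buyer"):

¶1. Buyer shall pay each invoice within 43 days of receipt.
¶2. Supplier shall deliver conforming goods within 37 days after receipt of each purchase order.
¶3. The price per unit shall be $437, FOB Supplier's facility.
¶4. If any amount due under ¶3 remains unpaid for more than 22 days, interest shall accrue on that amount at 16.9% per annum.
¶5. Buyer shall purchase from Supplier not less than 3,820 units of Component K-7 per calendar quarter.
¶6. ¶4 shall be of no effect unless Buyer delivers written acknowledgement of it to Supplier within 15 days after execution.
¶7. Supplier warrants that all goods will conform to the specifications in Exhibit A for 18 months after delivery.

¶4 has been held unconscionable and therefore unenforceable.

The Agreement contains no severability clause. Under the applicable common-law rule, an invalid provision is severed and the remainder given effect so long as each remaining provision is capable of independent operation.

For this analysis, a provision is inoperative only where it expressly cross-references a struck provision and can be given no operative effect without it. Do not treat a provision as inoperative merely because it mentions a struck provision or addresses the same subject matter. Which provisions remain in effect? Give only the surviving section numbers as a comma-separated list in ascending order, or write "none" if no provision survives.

1, 2, 3, 5, 7

¶4 is struck. ¶6 operates only by reference to ¶4, so it falls with ¶4. Under the stated default rule, only provisions that cannot operate independently fall away; the rest are enforced. That leaves ¶1, ¶2, ¶3, ¶5, and ¶7 in effect.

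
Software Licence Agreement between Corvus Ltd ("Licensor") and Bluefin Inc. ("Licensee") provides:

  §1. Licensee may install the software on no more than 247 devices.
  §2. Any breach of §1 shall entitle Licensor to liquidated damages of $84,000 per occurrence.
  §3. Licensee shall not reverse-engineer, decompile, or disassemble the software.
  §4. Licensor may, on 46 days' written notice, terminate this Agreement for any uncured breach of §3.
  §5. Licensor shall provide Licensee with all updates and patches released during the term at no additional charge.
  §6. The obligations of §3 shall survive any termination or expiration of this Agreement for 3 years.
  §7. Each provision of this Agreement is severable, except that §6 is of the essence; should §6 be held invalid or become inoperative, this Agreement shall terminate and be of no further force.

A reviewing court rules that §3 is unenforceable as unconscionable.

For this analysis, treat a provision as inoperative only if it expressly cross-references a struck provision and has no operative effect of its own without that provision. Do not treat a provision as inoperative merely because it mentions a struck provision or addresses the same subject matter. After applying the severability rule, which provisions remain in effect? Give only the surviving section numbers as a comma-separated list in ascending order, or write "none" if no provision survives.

none

§3 is struck. §4 merely fixes the termination right for breach of §3; with §3 gone it has nothing to operate on and falls away. §6 has no operative effect of its own apart from §3 and is therefore inoperative. §7 makes §6 an essential term, and §6 has been rendered inoperative by the cascade; under §7, the entire Agreement is therefore void. No provision of the Agreement survives.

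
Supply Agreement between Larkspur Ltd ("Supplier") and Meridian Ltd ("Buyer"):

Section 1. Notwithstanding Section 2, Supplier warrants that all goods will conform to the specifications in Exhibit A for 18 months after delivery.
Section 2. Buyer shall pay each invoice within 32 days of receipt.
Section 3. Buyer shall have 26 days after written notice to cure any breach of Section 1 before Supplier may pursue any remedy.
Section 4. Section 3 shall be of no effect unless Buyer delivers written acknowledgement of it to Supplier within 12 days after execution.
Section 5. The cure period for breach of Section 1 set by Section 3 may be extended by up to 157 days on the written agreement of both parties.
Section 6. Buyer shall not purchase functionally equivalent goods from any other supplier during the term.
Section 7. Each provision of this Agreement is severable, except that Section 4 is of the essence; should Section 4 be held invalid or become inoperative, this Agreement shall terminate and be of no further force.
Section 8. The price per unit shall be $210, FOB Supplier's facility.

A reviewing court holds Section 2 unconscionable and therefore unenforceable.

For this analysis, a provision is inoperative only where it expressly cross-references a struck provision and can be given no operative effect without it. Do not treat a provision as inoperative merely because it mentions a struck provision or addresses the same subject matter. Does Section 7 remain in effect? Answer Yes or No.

Yes

Section 2 is struck. Section 1 mentions Section 2 but its own obligation stands independently of Section 2, so Section 1 is not affected. No other provision's operative terms depend on Section 2. Section 7 makes Section 4 an essential term, but Section 4 is unaffected, so the severability proviso in Section 7 preserves the remaining provisions. Section 1, Section 3, Section 4, Section 5, Section 6, Section 7, and Section 8 remain in effect. Section 7 is among the surviving provisions, so the answer is yes.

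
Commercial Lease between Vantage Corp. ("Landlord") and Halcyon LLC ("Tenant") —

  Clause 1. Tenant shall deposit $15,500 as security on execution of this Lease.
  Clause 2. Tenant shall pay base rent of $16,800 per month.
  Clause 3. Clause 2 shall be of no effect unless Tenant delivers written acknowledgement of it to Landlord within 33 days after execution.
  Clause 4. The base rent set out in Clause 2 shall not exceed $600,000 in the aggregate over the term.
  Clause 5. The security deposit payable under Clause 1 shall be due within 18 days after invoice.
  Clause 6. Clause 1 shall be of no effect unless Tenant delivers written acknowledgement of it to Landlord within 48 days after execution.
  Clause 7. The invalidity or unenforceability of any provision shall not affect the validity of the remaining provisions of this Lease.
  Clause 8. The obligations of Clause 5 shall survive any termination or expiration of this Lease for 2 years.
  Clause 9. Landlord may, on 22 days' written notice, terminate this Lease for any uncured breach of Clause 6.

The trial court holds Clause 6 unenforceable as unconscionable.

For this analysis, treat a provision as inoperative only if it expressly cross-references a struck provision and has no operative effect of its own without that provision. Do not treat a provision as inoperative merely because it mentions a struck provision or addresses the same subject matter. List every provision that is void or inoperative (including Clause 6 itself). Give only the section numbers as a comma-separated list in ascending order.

6, 9

Clause 6 is struck. Clause 9 has no operative effect of its own apart from Clause 6 and is therefore inoperative. Clause 7 is a severability clause and preserves every provision that can still be given independent effect. The provisions still in force are Clause 1, Clause 2, Clause 3, Clause 4, Clause 5, Clause 7, and Clause 8.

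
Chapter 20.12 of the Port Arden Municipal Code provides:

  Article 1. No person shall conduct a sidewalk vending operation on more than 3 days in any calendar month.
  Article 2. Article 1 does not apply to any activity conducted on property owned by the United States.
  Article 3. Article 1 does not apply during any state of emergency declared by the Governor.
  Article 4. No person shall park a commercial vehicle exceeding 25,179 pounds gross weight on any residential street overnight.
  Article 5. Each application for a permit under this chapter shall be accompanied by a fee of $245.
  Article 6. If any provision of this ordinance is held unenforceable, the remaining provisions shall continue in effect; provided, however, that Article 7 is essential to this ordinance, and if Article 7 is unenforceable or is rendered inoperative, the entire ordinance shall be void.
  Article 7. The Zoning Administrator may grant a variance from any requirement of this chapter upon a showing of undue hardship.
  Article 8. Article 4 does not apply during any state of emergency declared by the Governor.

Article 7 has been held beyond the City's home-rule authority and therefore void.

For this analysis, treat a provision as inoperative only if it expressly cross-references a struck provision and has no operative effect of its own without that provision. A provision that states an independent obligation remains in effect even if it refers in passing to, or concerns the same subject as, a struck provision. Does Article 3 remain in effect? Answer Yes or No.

Article 7 is struck. Nothing else in the ordinance is defined by reference to Article 7. Article 6 makes Article 7 an essential term, and Article 7 is the provision held invalid; under Article 6, the entire ordinance is therefore void. No provision of the ordinance survives. Article 3 is among the inoperative provisions, so the answer is no.

No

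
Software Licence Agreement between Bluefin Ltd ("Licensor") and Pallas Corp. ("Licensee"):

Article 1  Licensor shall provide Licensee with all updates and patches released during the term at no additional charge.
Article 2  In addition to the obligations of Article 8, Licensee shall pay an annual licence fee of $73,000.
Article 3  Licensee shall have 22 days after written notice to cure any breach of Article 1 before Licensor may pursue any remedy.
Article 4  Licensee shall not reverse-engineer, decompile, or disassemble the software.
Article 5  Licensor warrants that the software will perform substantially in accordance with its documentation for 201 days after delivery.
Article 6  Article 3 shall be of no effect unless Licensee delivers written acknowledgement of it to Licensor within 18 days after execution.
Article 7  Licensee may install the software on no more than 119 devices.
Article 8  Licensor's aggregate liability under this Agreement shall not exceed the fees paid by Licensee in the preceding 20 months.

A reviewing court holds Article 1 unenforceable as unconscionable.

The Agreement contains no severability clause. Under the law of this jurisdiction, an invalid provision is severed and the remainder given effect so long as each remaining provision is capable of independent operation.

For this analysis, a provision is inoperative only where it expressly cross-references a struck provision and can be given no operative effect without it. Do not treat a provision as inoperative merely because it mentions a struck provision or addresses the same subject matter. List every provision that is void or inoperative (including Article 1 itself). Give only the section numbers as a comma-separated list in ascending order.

1, 3, 6

Article 1 is struck. Article 3 merely fixes the cure period for breach of Article 1; with Article 1 gone it has nothing to operate on and falls away. Article 6 has no operative effect of its own apart from Article 3 and is therefore inoperative. With no severability clause, the stated default rule severs what cannot stand and enforces each remaining provision that can operate on its own. That leaves Article 2, Article 4, Article 5, Article 7, and Article 8 in effect.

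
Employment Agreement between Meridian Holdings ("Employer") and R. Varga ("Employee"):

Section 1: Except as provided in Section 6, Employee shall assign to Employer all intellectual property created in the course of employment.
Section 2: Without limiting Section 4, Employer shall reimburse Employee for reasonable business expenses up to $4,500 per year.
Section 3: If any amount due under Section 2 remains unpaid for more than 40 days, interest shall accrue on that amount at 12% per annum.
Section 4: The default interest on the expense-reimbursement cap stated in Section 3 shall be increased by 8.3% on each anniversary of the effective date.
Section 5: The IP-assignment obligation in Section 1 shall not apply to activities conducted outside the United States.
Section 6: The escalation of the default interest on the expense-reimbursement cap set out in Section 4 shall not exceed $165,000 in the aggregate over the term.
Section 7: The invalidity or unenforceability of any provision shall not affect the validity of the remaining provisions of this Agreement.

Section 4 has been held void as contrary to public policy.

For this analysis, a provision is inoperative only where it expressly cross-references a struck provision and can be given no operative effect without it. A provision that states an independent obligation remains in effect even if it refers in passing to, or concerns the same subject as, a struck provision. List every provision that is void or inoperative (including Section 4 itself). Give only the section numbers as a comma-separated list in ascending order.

4, 6

Section 4 is struck. Section 6 operates only by reference to Section 4, so it falls with Section 4. Although Section 1 refers to Section 6, its operative terms do not depend on Section 6, so it remains in effect. Section 2 mentions Section 4 but its own obligation stands independently of Section 4, so Section 2 is not affected. Section 7 is a severability clause and preserves every provision that can still be given independent effect. That leaves Section 1, Section 2, Section 3, Section 5, and Section 7 in effect.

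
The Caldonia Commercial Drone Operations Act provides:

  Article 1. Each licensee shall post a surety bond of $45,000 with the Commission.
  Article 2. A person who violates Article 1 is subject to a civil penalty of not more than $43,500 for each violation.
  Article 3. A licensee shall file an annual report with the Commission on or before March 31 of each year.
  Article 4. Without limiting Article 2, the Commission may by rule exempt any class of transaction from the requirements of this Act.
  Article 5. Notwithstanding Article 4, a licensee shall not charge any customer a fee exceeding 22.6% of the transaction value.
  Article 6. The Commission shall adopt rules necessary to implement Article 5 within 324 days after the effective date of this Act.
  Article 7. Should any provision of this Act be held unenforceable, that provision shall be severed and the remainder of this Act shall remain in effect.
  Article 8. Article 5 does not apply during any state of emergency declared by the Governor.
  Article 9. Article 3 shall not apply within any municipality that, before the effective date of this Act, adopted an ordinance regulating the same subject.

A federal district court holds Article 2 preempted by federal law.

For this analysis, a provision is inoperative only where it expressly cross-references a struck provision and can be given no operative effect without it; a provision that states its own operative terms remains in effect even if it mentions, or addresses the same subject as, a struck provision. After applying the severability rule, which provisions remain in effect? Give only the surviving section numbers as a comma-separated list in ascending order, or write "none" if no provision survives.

Article 2 is struck. Although Article 4 refers to Article 2, its operative terms do not depend on Article 2, so it remains in effect. Nothing else in the Act is defined by reference to Article 2. Under the severability clause in Article 7, the remaining provisions continue in force. The provisions still in force are Article 1, Article 3, Article 4, Article 5, Article 6, Article 7, Article 8, and Article 9.

1, 3, 4, 5, 6, 7, 8, 9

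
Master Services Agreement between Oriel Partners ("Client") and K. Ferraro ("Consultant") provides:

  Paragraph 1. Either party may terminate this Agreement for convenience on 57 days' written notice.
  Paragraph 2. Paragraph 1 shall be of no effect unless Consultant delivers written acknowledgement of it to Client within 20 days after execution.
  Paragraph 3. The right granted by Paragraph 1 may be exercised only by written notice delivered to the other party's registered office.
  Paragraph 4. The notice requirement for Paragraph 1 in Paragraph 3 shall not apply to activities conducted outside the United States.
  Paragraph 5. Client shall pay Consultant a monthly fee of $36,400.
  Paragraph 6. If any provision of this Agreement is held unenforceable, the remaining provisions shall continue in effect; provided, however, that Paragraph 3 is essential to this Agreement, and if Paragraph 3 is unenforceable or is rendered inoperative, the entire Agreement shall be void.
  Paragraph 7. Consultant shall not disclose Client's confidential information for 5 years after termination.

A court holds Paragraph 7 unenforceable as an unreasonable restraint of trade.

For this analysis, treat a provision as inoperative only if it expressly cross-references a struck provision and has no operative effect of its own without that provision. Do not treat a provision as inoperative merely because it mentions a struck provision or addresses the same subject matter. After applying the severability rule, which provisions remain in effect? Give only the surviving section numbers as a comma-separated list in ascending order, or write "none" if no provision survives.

Paragraph 7 is struck. Nothing else in the Agreement is defined by reference to Paragraph 7. Paragraph 6 makes Paragraph 3 an essential term, but Paragraph 3 is unaffected, so the severability proviso in Paragraph 6 preserves the remaining provisions. That leaves Paragraph 1, Paragraph 2, Paragraph 3, Paragraph 4, Paragraph 5, and Paragraph 6 in effect.

1, 2, 3, 4, 5, 6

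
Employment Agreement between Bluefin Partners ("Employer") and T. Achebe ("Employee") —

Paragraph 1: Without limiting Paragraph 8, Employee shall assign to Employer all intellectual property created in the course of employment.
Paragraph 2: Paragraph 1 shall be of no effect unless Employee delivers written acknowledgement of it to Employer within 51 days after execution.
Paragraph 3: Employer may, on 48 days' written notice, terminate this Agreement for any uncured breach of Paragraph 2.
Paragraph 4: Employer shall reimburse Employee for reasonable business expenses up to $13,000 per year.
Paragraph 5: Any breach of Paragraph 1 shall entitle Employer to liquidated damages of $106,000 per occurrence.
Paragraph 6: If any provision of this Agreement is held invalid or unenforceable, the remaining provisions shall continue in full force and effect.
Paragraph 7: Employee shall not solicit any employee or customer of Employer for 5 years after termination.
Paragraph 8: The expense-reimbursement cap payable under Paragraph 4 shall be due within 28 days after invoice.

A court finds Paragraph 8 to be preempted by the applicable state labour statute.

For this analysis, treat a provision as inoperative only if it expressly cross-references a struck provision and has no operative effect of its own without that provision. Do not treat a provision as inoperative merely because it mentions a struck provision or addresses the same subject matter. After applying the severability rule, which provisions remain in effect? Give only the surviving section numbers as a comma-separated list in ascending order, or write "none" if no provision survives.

Paragraph 8 is struck. Although Paragraph 1 refers to Paragraph 8, its operative terms do not depend on Paragraph 8, so it remains in effect. Nothing else in the Agreement is defined by reference to Paragraph 8. Paragraph 6 is a severability clause and preserves every provision that can still be given independent effect. The provisions still in force are Paragraph 1, Paragraph 2, Paragraph 3, Paragraph 4, Paragraph 5, Paragraph 6, and Paragraph 7.

1, 2, 3, 4, 5, 6, 7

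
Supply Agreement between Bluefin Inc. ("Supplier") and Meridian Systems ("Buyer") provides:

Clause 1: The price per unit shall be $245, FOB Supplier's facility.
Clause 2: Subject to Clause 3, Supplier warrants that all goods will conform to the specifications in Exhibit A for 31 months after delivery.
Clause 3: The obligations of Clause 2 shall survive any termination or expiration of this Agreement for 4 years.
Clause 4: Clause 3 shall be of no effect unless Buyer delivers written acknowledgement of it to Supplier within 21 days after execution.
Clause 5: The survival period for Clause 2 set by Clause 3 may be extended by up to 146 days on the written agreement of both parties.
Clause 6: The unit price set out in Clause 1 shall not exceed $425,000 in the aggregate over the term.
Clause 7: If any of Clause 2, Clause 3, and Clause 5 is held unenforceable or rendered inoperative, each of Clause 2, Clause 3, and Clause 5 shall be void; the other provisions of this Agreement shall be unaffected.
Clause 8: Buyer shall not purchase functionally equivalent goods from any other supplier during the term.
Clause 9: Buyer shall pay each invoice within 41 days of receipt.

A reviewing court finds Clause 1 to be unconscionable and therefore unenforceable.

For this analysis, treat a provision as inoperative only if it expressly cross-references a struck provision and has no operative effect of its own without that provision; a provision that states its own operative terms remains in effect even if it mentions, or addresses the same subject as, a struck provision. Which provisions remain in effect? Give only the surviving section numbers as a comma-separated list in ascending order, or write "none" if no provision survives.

Clause 1 is struck. The whole of Clause 6 is the aggregate cap on the unit price, defined by reference to Clause 1, so Clause 6 cannot stand once Clause 1 is removed. Clause 7 ties Clause 2, Clause 3, and Clause 5 together, but none of those is affected here; the remaining provisions continue in force under Clause 7. The provisions still in force are Clause 2, Clause 3, Clause 4, Clause 5, Clause 7, Clause 8, and Clause 9.

2, 3, 4, 5, 7, 8, 9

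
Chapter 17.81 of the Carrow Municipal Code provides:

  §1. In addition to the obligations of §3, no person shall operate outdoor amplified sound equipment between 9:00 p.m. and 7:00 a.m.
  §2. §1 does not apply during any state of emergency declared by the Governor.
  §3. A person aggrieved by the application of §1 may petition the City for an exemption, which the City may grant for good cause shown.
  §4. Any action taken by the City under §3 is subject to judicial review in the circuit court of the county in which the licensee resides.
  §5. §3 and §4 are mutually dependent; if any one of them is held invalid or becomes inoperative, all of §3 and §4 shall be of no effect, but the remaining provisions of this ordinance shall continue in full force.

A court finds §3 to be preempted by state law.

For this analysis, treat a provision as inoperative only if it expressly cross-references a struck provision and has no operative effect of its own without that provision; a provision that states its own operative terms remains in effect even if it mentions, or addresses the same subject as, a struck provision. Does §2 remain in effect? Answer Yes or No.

Yes

§3 is struck. §4 has no operative effect of its own apart from §3 and is therefore inoperative. §1 mentions §3 but its own obligation stands independently of §3, so §1 is not affected. §5 declares §3 and §4 mutually dependent; since one of them has fallen, all of them are of no effect. The remainder continues in force under §5. That leaves §1, §2, and §5 in effect. §2 is among the surviving provisions, so the answer is yes.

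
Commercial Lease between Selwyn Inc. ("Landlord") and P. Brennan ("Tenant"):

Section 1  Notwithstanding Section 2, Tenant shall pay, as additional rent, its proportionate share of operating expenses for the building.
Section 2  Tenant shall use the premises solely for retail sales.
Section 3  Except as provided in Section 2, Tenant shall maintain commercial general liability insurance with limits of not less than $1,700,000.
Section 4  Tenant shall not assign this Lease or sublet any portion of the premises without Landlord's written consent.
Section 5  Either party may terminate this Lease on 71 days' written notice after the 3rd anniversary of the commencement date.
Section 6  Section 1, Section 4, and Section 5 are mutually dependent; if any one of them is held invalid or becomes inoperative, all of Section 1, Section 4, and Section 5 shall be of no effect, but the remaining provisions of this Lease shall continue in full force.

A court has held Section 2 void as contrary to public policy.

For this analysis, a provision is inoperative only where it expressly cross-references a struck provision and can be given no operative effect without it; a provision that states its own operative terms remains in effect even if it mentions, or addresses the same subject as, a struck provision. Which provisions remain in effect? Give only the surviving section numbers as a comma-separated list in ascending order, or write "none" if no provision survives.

Section 2 is struck. Although Section 3 refers to Section 2, its operative terms do not depend on Section 2, so it remains in effect. Although Section 1 refers to Section 2, its operative terms do not depend on Section 2, so it remains in effect. No other provision's operative terms depend on Section 2. Section 6 ties Section 1, Section 4, and Section 5 together, but none of those is affected here; the remaining provisions continue in force under Section 6. The provisions still in force are Section 1, Section 3, Section 4, Section 5, and Section 6.

1, 3, 4, 5, 6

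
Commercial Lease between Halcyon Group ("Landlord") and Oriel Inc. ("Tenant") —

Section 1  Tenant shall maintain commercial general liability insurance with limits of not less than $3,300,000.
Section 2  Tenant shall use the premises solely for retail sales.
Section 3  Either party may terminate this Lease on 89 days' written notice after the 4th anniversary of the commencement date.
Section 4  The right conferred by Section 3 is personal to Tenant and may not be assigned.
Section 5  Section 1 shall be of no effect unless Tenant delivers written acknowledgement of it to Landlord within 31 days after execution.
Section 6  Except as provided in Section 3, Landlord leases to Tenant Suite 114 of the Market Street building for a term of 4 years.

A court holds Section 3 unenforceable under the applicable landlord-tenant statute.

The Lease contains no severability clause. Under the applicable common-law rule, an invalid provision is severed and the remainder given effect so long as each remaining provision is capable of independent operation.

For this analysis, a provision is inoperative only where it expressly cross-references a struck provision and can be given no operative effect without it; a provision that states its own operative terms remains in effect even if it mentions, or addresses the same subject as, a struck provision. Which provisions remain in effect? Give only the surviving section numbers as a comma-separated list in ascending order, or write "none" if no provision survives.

1, 2, 5, 6

Section 3 is struck. Section 4 merely fixes the non-assignment of Section 3; with Section 3 gone it has nothing to operate on and falls away. Section 6 mentions Section 3 but its own obligation stands independently of Section 3, so Section 6 is not affected. Under the stated default rule, only provisions that cannot operate independently fall away; the rest are enforced. Section 1, Section 2, Section 5, and Section 6 remain in effect.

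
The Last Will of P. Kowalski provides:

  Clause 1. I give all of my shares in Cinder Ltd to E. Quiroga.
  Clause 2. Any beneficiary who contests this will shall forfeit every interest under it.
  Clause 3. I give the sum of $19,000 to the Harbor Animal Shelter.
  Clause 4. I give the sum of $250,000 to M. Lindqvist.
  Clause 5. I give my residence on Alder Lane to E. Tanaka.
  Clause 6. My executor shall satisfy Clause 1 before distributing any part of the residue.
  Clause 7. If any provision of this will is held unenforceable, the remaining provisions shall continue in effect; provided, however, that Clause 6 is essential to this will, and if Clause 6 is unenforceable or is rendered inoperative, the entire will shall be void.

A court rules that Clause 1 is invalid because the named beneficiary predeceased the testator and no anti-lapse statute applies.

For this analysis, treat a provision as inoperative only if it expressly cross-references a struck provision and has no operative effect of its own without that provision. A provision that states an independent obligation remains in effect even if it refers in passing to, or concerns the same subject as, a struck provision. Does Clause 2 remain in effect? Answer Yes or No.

No

Clause 1 is struck. Clause 6 operates only by reference to Clause 1, so it falls with Clause 1. Clause 7 makes Clause 6 an essential term, and Clause 6 has been rendered inoperative by the cascade; under Clause 7, the entire will is therefore void. No provision of the will survives. Clause 2 is among the inoperative provisions, so the answer is no.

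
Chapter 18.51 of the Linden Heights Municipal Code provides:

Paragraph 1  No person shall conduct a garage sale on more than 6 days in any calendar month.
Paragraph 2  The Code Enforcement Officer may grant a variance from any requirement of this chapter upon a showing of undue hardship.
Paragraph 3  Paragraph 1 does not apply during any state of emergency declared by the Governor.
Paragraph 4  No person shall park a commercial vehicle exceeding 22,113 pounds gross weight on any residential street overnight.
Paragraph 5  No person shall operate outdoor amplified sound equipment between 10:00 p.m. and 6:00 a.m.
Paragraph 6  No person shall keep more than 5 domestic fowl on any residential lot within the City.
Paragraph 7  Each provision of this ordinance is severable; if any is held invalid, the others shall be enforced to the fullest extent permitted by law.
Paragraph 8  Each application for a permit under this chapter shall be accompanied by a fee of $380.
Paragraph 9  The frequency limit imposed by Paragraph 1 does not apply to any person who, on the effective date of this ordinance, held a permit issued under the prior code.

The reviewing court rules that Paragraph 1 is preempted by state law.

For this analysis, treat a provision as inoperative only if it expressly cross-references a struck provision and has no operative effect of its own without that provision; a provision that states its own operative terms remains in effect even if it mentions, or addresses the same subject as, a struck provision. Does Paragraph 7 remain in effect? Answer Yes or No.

Paragraph 1 is struck. Paragraph 3 has no operative effect of its own apart from Paragraph 1 and is therefore inoperative. Paragraph 9 operates only by reference to Paragraph 1, so it falls with Paragraph 1. Paragraph 7 is a severability clause and preserves every provision that can still be given independent effect. Paragraph 2, Paragraph 4, Paragraph 5, Paragraph 6, Paragraph 7, and Paragraph 8 remain in effect. Paragraph 7 is among the surviving provisions, so the answer is yes.

Yes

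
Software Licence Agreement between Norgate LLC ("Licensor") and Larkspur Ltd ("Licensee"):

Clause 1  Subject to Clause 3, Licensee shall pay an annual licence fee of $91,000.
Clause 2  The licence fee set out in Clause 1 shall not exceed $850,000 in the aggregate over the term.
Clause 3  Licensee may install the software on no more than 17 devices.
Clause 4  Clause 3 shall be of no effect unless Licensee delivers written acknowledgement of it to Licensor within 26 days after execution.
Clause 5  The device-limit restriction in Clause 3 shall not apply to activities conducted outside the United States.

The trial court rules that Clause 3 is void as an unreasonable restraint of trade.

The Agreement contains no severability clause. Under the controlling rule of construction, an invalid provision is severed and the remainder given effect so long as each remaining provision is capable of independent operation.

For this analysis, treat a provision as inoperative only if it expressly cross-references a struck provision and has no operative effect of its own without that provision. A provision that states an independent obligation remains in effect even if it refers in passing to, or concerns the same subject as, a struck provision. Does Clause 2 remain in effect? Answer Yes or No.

Clause 3 is struck. Clause 4 operates only by reference to Clause 3, so it falls with Clause 3. Clause 5 has no operative effect of its own apart from Clause 3 and is therefore inoperative. Clause 1 mentions Clause 3 but its own obligation stands independently of Clause 3, so Clause 1 is not affected. Under the stated default rule, only provisions that cannot operate independently fall away; the rest are enforced. Clause 1 and Clause 2 remain in effect. Clause 2 is among the surviving provisions, so the answer is yes.

Yes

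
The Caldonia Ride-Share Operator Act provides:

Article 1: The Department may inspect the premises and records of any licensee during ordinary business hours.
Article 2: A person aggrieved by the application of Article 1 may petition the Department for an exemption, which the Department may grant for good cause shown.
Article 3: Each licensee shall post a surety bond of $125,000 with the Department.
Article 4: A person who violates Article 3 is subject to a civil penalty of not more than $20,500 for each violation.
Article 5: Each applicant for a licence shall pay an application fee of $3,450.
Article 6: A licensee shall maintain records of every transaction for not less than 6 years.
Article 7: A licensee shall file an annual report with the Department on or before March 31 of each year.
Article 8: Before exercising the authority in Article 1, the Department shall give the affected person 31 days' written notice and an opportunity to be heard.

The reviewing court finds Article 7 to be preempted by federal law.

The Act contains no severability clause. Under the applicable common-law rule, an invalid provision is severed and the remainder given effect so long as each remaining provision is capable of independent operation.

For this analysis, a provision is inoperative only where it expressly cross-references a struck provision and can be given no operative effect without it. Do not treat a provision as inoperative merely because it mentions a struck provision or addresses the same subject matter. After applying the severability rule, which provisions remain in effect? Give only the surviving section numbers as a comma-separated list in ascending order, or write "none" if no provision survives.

Article 7 is struck. Nothing else in the Act is defined by reference to Article 7. With no severability clause, the stated default rule severs what cannot stand and enforces each remaining provision that can operate on its own. That leaves Article 1, Article 2, Article 3, Article 4, Article 5, Article 6, and Article 8 in effect.

1, 2, 3, 4, 5, 6, 8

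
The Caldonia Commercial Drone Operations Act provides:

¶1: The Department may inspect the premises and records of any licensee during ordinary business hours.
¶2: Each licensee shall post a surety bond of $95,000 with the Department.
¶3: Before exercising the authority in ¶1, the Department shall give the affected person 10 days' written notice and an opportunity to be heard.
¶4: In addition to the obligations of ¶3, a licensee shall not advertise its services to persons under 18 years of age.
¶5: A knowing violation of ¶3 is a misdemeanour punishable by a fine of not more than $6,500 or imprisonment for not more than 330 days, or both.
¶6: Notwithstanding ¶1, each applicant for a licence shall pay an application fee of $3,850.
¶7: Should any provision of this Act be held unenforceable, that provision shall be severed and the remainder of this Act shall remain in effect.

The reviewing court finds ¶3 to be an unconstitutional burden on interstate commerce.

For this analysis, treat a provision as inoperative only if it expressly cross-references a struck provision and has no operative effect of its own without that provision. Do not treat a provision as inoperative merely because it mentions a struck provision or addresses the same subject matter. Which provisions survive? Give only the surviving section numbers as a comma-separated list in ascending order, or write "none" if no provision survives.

¶3 is struck. ¶5 merely fixes the criminal penalty for violating ¶3; with ¶3 gone it has nothing to operate on and falls away. ¶4 mentions ¶3 but its own obligation stands independently of ¶3, so ¶4 is not affected. ¶7 is a severability clause and preserves every provision that can still be given independent effect. The provisions still in force are ¶1, ¶2, ¶4, ¶6, and ¶7.

1, 2, 4, 6, 7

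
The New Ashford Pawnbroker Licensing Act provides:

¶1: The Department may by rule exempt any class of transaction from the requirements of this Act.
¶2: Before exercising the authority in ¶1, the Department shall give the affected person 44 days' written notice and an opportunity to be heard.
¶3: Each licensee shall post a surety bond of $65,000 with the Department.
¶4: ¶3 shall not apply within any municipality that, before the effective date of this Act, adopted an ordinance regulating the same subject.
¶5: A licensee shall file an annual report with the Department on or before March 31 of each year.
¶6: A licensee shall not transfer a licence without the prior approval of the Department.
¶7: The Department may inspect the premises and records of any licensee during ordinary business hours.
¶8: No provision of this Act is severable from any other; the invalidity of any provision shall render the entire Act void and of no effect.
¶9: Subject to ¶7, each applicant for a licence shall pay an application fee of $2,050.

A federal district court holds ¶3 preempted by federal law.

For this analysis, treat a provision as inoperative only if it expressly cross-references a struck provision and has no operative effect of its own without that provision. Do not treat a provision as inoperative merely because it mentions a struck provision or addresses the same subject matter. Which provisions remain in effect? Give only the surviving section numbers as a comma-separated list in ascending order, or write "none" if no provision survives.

none

¶3 is struck. ¶4 merely fixes the local-preemption carve-out from ¶3; with ¶3 gone it has nothing to operate on and falls away. ¶8 provides that the Act is not severable, so the invalidity of any one provision voids the entire Act. No provision of the Act survives.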